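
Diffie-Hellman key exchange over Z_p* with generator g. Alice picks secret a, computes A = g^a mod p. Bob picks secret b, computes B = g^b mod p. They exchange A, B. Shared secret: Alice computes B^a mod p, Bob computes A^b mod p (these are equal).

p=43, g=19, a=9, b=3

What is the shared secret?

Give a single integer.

Answer: 32

Derivation:
A = 19^9 mod 43  (bits of 9 = 1001)
  bit 0 = 1: r = r^2 * 19 mod 43 = 1^2 * 19 = 1*19 = 19
  bit 1 = 0: r = r^2 mod 43 = 19^2 = 17
  bit 2 = 0: r = r^2 mod 43 = 17^2 = 31
  bit 3 = 1: r = r^2 * 19 mod 43 = 31^2 * 19 = 15*19 = 27
  -> A = 27
B = 19^3 mod 43  (bits of 3 = 11)
  bit 0 = 1: r = r^2 * 19 mod 43 = 1^2 * 19 = 1*19 = 19
  bit 1 = 1: r = r^2 * 19 mod 43 = 19^2 * 19 = 17*19 = 22
  -> B = 22
s = B^a = 22^9 mod 43  (bits of 9 = 1001)
  bit 0 = 1: r = r^2 * 22 mod 43 = 1^2 * 22 = 1*22 = 22
  bit 1 = 0: r = r^2 mod 43 = 22^2 = 11
  bit 2 = 0: r = r^2 mod 43 = 11^2 = 35
  bit 3 = 1: r = r^2 * 22 mod 43 = 35^2 * 22 = 21*22 = 32
  -> s = B^a = 32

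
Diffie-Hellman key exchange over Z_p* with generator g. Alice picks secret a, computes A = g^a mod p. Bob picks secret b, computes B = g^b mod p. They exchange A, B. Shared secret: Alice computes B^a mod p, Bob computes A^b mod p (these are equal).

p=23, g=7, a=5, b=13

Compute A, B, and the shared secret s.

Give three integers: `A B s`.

A = 7^5 mod 23  (bits of 5 = 101)
  bit 0 = 1: r = r^2 * 7 mod 23 = 1^2 * 7 = 1*7 = 7
  bit 1 = 0: r = r^2 mod 23 = 7^2 = 3
  bit 2 = 1: r = r^2 * 7 mod 23 = 3^2 * 7 = 9*7 = 17
  -> A = 17
B = 7^13 mod 23  (bits of 13 = 1101)
  bit 0 = 1: r = r^2 * 7 mod 23 = 1^2 * 7 = 1*7 = 7
  bit 1 = 1: r = r^2 * 7 mod 23 = 7^2 * 7 = 3*7 = 21
  bit 2 = 0: r = r^2 mod 23 = 21^2 = 4
  bit 3 = 1: r = r^2 * 7 mod 23 = 4^2 * 7 = 16*7 = 20
  -> B = 20
s = B^a = 20^5 mod 23  (bits of 5 = 101)
  bit 0 = 1: r = r^2 * 20 mod 23 = 1^2 * 20 = 1*20 = 20
  bit 1 = 0: r = r^2 mod 23 = 20^2 = 9
  bit 2 = 1: r = r^2 * 20 mod 23 = 9^2 * 20 = 12*20 = 10
  -> s = B^a = 10

Answer: 17 20 10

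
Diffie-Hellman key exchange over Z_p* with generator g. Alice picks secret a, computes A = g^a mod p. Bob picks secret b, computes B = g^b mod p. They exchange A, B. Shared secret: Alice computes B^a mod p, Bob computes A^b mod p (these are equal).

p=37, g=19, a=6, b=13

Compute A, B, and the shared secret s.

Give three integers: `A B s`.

A = 19^6 mod 37  (bits of 6 = 110)
  bit 0 = 1: r = r^2 * 19 mod 37 = 1^2 * 19 = 1*19 = 19
  bit 1 = 1: r = r^2 * 19 mod 37 = 19^2 * 19 = 28*19 = 14
  bit 2 = 0: r = r^2 mod 37 = 14^2 = 11
  -> A = 11
B = 19^13 mod 37  (bits of 13 = 1101)
  bit 0 = 1: r = r^2 * 19 mod 37 = 1^2 * 19 = 1*19 = 19
  bit 1 = 1: r = r^2 * 19 mod 37 = 19^2 * 19 = 28*19 = 14
  bit 2 = 0: r = r^2 mod 37 = 14^2 = 11
  bit 3 = 1: r = r^2 * 19 mod 37 = 11^2 * 19 = 10*19 = 5
  -> B = 5
s = B^a = 5^6 mod 37  (bits of 6 = 110)
  bit 0 = 1: r = r^2 * 5 mod 37 = 1^2 * 5 = 1*5 = 5
  bit 1 = 1: r = r^2 * 5 mod 37 = 5^2 * 5 = 25*5 = 14
  bit 2 = 0: r = r^2 mod 37 = 14^2 = 11
  -> s = B^a = 11

Answer: 11 5 11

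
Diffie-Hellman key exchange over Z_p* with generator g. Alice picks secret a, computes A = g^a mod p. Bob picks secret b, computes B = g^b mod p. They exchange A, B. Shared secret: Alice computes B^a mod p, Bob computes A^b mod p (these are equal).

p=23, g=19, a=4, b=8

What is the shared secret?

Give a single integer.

Answer: 6

Derivation:
A = 19^4 mod 23  (bits of 4 = 100)
  bit 0 = 1: r = r^2 * 19 mod 23 = 1^2 * 19 = 1*19 = 19
  bit 1 = 0: r = r^2 mod 23 = 19^2 = 16
  bit 2 = 0: r = r^2 mod 23 = 16^2 = 3
  -> A = 3
B = 19^8 mod 23  (bits of 8 = 1000)
  bit 0 = 1: r = r^2 * 19 mod 23 = 1^2 * 19 = 1*19 = 19
  bit 1 = 0: r = r^2 mod 23 = 19^2 = 16
  bit 2 = 0: r = r^2 mod 23 = 16^2 = 3
  bit 3 = 0: r = r^2 mod 23 = 3^2 = 9
  -> B = 9
s = B^a = 9^4 mod 23  (bits of 4 = 100)
  bit 0 = 1: r = r^2 * 9 mod 23 = 1^2 * 9 = 1*9 = 9
  bit 1 = 0: r = r^2 mod 23 = 9^2 = 12
  bit 2 = 0: r = r^2 mod 23 = 12^2 = 6
  -> s = B^a = 6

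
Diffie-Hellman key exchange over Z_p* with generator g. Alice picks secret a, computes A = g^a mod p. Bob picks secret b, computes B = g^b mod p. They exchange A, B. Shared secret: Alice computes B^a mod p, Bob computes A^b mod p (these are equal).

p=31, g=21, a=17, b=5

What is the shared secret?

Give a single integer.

A = 21^17 mod 31  (bits of 17 = 10001)
  bit 0 = 1: r = r^2 * 21 mod 31 = 1^2 * 21 = 1*21 = 21
  bit 1 = 0: r = r^2 mod 31 = 21^2 = 7
  bit 2 = 0: r = r^2 mod 31 = 7^2 = 18
  bit 3 = 0: r = r^2 mod 31 = 18^2 = 14
  bit 4 = 1: r = r^2 * 21 mod 31 = 14^2 * 21 = 10*21 = 24
  -> A = 24
B = 21^5 mod 31  (bits of 5 = 101)
  bit 0 = 1: r = r^2 * 21 mod 31 = 1^2 * 21 = 1*21 = 21
  bit 1 = 0: r = r^2 mod 31 = 21^2 = 7
  bit 2 = 1: r = r^2 * 21 mod 31 = 7^2 * 21 = 18*21 = 6
  -> B = 6
s = B^a = 6^17 mod 31  (bits of 17 = 10001)
  bit 0 = 1: r = r^2 * 6 mod 31 = 1^2 * 6 = 1*6 = 6
  bit 1 = 0: r = r^2 mod 31 = 6^2 = 5
  bit 2 = 0: r = r^2 mod 31 = 5^2 = 25
  bit 3 = 0: r = r^2 mod 31 = 25^2 = 5
  bit 4 = 1: r = r^2 * 6 mod 31 = 5^2 * 6 = 25*6 = 26
  -> s = B^a = 26

Answer: 26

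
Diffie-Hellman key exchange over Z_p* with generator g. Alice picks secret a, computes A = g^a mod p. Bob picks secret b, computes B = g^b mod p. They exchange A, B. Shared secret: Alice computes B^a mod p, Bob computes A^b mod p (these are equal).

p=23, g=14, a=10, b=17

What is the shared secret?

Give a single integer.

Answer: 8

Derivation:
A = 14^10 mod 23  (bits of 10 = 1010)
  bit 0 = 1: r = r^2 * 14 mod 23 = 1^2 * 14 = 1*14 = 14
  bit 1 = 0: r = r^2 mod 23 = 14^2 = 12
  bit 2 = 1: r = r^2 * 14 mod 23 = 12^2 * 14 = 6*14 = 15
  bit 3 = 0: r = r^2 mod 23 = 15^2 = 18
  -> A = 18
B = 14^17 mod 23  (bits of 17 = 10001)
  bit 0 = 1: r = r^2 * 14 mod 23 = 1^2 * 14 = 1*14 = 14
  bit 1 = 0: r = r^2 mod 23 = 14^2 = 12
  bit 2 = 0: r = r^2 mod 23 = 12^2 = 6
  bit 3 = 0: r = r^2 mod 23 = 6^2 = 13
  bit 4 = 1: r = r^2 * 14 mod 23 = 13^2 * 14 = 8*14 = 20
  -> B = 20
s = B^a = 20^10 mod 23  (bits of 10 = 1010)
  bit 0 = 1: r = r^2 * 20 mod 23 = 1^2 * 20 = 1*20 = 20
  bit 1 = 0: r = r^2 mod 23 = 20^2 = 9
  bit 2 = 1: r = r^2 * 20 mod 23 = 9^2 * 20 = 12*20 = 10
  bit 3 = 0: r = r^2 mod 23 = 10^2 = 8
  -> s = B^a = 8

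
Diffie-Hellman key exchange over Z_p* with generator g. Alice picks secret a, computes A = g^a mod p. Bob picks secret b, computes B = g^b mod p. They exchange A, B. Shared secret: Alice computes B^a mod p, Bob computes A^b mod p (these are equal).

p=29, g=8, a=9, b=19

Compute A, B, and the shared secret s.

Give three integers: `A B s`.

Answer: 15 2 19

Derivation:
A = 8^9 mod 29  (bits of 9 = 1001)
  bit 0 = 1: r = r^2 * 8 mod 29 = 1^2 * 8 = 1*8 = 8
  bit 1 = 0: r = r^2 mod 29 = 8^2 = 6
  bit 2 = 0: r = r^2 mod 29 = 6^2 = 7
  bit 3 = 1: r = r^2 * 8 mod 29 = 7^2 * 8 = 20*8 = 15
  -> A = 15
B = 8^19 mod 29  (bits of 19 = 10011)
  bit 0 = 1: r = r^2 * 8 mod 29 = 1^2 * 8 = 1*8 = 8
  bit 1 = 0: r = r^2 mod 29 = 8^2 = 6
  bit 2 = 0: r = r^2 mod 29 = 6^2 = 7
  bit 3 = 1: r = r^2 * 8 mod 29 = 7^2 * 8 = 20*8 = 15
  bit 4 = 1: r = r^2 * 8 mod 29 = 15^2 * 8 = 22*8 = 2
  -> B = 2
s = B^a = 2^9 mod 29  (bits of 9 = 1001)
  bit 0 = 1: r = r^2 * 2 mod 29 = 1^2 * 2 = 1*2 = 2
  bit 1 = 0: r = r^2 mod 29 = 2^2 = 4
  bit 2 = 0: r = r^2 mod 29 = 4^2 = 16
  bit 3 = 1: r = r^2 * 2 mod 29 = 16^2 * 2 = 24*2 = 19
  -> s = B^a = 19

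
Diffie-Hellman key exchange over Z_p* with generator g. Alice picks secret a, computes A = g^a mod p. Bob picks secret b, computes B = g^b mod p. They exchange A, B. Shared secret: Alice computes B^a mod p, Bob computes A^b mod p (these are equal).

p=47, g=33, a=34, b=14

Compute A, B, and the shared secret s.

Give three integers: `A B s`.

Answer: 32 12 2

Derivation:
A = 33^34 mod 47  (bits of 34 = 100010)
  bit 0 = 1: r = r^2 * 33 mod 47 = 1^2 * 33 = 1*33 = 33
  bit 1 = 0: r = r^2 mod 47 = 33^2 = 8
  bit 2 = 0: r = r^2 mod 47 = 8^2 = 17
  bit 3 = 0: r = r^2 mod 47 = 17^2 = 7
  bit 4 = 1: r = r^2 * 33 mod 47 = 7^2 * 33 = 2*33 = 19
  bit 5 = 0: r = r^2 mod 47 = 19^2 = 32
  -> A = 32
B = 33^14 mod 47  (bits of 14 = 1110)
  bit 0 = 1: r = r^2 * 33 mod 47 = 1^2 * 33 = 1*33 = 33
  bit 1 = 1: r = r^2 * 33 mod 47 = 33^2 * 33 = 8*33 = 29
  bit 2 = 1: r = r^2 * 33 mod 47 = 29^2 * 33 = 42*33 = 23
  bit 3 = 0: r = r^2 mod 47 = 23^2 = 12
  -> B = 12
s = B^a = 12^34 mod 47  (bits of 34 = 100010)
  bit 0 = 1: r = r^2 * 12 mod 47 = 1^2 * 12 = 1*12 = 12
  bit 1 = 0: r = r^2 mod 47 = 12^2 = 3
  bit 2 = 0: r = r^2 mod 47 = 3^2 = 9
  bit 3 = 0: r = r^2 mod 47 = 9^2 = 34
  bit 4 = 1: r = r^2 * 12 mod 47 = 34^2 * 12 = 28*12 = 7
  bit 5 = 0: r = r^2 mod 47 = 7^2 = 2
  -> s = B^a = 2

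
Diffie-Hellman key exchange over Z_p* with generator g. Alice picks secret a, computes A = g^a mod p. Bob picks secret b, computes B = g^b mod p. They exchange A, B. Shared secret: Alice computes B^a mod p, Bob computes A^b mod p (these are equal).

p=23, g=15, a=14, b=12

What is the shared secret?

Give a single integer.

A = 15^14 mod 23  (bits of 14 = 1110)
  bit 0 = 1: r = r^2 * 15 mod 23 = 1^2 * 15 = 1*15 = 15
  bit 1 = 1: r = r^2 * 15 mod 23 = 15^2 * 15 = 18*15 = 17
  bit 2 = 1: r = r^2 * 15 mod 23 = 17^2 * 15 = 13*15 = 11
  bit 3 = 0: r = r^2 mod 23 = 11^2 = 6
  -> A = 6
B = 15^12 mod 23  (bits of 12 = 1100)
  bit 0 = 1: r = r^2 * 15 mod 23 = 1^2 * 15 = 1*15 = 15
  bit 1 = 1: r = r^2 * 15 mod 23 = 15^2 * 15 = 18*15 = 17
  bit 2 = 0: r = r^2 mod 23 = 17^2 = 13
  bit 3 = 0: r = r^2 mod 23 = 13^2 = 8
  -> B = 8
s = B^a = 8^14 mod 23  (bits of 14 = 1110)
  bit 0 = 1: r = r^2 * 8 mod 23 = 1^2 * 8 = 1*8 = 8
  bit 1 = 1: r = r^2 * 8 mod 23 = 8^2 * 8 = 18*8 = 6
  bit 2 = 1: r = r^2 * 8 mod 23 = 6^2 * 8 = 13*8 = 12
  bit 3 = 0: r = r^2 mod 23 = 12^2 = 6
  -> s = B^a = 6

Answer: 6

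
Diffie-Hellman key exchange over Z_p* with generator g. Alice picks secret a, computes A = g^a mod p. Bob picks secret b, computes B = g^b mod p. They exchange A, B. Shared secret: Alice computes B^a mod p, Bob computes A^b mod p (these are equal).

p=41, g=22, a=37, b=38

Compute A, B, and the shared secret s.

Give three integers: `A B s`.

A = 22^37 mod 41  (bits of 37 = 100101)
  bit 0 = 1: r = r^2 * 22 mod 41 = 1^2 * 22 = 1*22 = 22
  bit 1 = 0: r = r^2 mod 41 = 22^2 = 33
  bit 2 = 0: r = r^2 mod 41 = 33^2 = 23
  bit 3 = 1: r = r^2 * 22 mod 41 = 23^2 * 22 = 37*22 = 35
  bit 4 = 0: r = r^2 mod 41 = 35^2 = 36
  bit 5 = 1: r = r^2 * 22 mod 41 = 36^2 * 22 = 25*22 = 17
  -> A = 17
B = 22^38 mod 41  (bits of 38 = 100110)
  bit 0 = 1: r = r^2 * 22 mod 41 = 1^2 * 22 = 1*22 = 22
  bit 1 = 0: r = r^2 mod 41 = 22^2 = 33
  bit 2 = 0: r = r^2 mod 41 = 33^2 = 23
  bit 3 = 1: r = r^2 * 22 mod 41 = 23^2 * 22 = 37*22 = 35
  bit 4 = 1: r = r^2 * 22 mod 41 = 35^2 * 22 = 36*22 = 13
  bit 5 = 0: r = r^2 mod 41 = 13^2 = 5
  -> B = 5
s = B^a = 5^37 mod 41  (bits of 37 = 100101)
  bit 0 = 1: r = r^2 * 5 mod 41 = 1^2 * 5 = 1*5 = 5
  bit 1 = 0: r = r^2 mod 41 = 5^2 = 25
  bit 2 = 0: r = r^2 mod 41 = 25^2 = 10
  bit 3 = 1: r = r^2 * 5 mod 41 = 10^2 * 5 = 18*5 = 8
  bit 4 = 0: r = r^2 mod 41 = 8^2 = 23
  bit 5 = 1: r = r^2 * 5 mod 41 = 23^2 * 5 = 37*5 = 21
  -> s = B^a = 21

Answer: 17 5 21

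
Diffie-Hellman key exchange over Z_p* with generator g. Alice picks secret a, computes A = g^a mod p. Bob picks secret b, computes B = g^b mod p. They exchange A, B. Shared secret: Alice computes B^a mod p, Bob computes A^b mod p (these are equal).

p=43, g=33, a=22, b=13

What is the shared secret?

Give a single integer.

Answer: 38

Derivation:
A = 33^22 mod 43  (bits of 22 = 10110)
  bit 0 = 1: r = r^2 * 33 mod 43 = 1^2 * 33 = 1*33 = 33
  bit 1 = 0: r = r^2 mod 43 = 33^2 = 14
  bit 2 = 1: r = r^2 * 33 mod 43 = 14^2 * 33 = 24*33 = 18
  bit 3 = 1: r = r^2 * 33 mod 43 = 18^2 * 33 = 23*33 = 28
  bit 4 = 0: r = r^2 mod 43 = 28^2 = 10
  -> A = 10
B = 33^13 mod 43  (bits of 13 = 1101)
  bit 0 = 1: r = r^2 * 33 mod 43 = 1^2 * 33 = 1*33 = 33
  bit 1 = 1: r = r^2 * 33 mod 43 = 33^2 * 33 = 14*33 = 32
  bit 2 = 0: r = r^2 mod 43 = 32^2 = 35
  bit 3 = 1: r = r^2 * 33 mod 43 = 35^2 * 33 = 21*33 = 5
  -> B = 5
s = B^a = 5^22 mod 43  (bits of 22 = 10110)
  bit 0 = 1: r = r^2 * 5 mod 43 = 1^2 * 5 = 1*5 = 5
  bit 1 = 0: r = r^2 mod 43 = 5^2 = 25
  bit 2 = 1: r = r^2 * 5 mod 43 = 25^2 * 5 = 23*5 = 29
  bit 3 = 1: r = r^2 * 5 mod 43 = 29^2 * 5 = 24*5 = 34
  bit 4 = 0: r = r^2 mod 43 = 34^2 = 38
  -> s = B^a = 38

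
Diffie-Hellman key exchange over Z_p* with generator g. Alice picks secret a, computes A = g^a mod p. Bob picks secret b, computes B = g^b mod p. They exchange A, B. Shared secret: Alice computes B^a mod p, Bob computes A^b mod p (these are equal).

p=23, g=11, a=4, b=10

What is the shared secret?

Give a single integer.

A = 11^4 mod 23  (bits of 4 = 100)
  bit 0 = 1: r = r^2 * 11 mod 23 = 1^2 * 11 = 1*11 = 11
  bit 1 = 0: r = r^2 mod 23 = 11^2 = 6
  bit 2 = 0: r = r^2 mod 23 = 6^2 = 13
  -> A = 13
B = 11^10 mod 23  (bits of 10 = 1010)
  bit 0 = 1: r = r^2 * 11 mod 23 = 1^2 * 11 = 1*11 = 11
  bit 1 = 0: r = r^2 mod 23 = 11^2 = 6
  bit 2 = 1: r = r^2 * 11 mod 23 = 6^2 * 11 = 13*11 = 5
  bit 3 = 0: r = r^2 mod 23 = 5^2 = 2
  -> B = 2
s = B^a = 2^4 mod 23  (bits of 4 = 100)
  bit 0 = 1: r = r^2 * 2 mod 23 = 1^2 * 2 = 1*2 = 2
  bit 1 = 0: r = r^2 mod 23 = 2^2 = 4
  bit 2 = 0: r = r^2 mod 23 = 4^2 = 16
  -> s = B^a = 16

Answer: 16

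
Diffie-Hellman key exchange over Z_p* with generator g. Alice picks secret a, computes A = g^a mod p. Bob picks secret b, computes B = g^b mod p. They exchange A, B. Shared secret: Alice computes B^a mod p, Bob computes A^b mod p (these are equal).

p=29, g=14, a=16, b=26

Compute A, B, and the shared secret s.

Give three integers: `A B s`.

A = 14^16 mod 29  (bits of 16 = 10000)
  bit 0 = 1: r = r^2 * 14 mod 29 = 1^2 * 14 = 1*14 = 14
  bit 1 = 0: r = r^2 mod 29 = 14^2 = 22
  bit 2 = 0: r = r^2 mod 29 = 22^2 = 20
  bit 3 = 0: r = r^2 mod 29 = 20^2 = 23
  bit 4 = 0: r = r^2 mod 29 = 23^2 = 7
  -> A = 7
B = 14^26 mod 29  (bits of 26 = 11010)
  bit 0 = 1: r = r^2 * 14 mod 29 = 1^2 * 14 = 1*14 = 14
  bit 1 = 1: r = r^2 * 14 mod 29 = 14^2 * 14 = 22*14 = 18
  bit 2 = 0: r = r^2 mod 29 = 18^2 = 5
  bit 3 = 1: r = r^2 * 14 mod 29 = 5^2 * 14 = 25*14 = 2
  bit 4 = 0: r = r^2 mod 29 = 2^2 = 4
  -> B = 4
s = B^a = 4^16 mod 29  (bits of 16 = 10000)
  bit 0 = 1: r = r^2 * 4 mod 29 = 1^2 * 4 = 1*4 = 4
  bit 1 = 0: r = r^2 mod 29 = 4^2 = 16
  bit 2 = 0: r = r^2 mod 29 = 16^2 = 24
  bit 3 = 0: r = r^2 mod 29 = 24^2 = 25
  bit 4 = 0: r = r^2 mod 29 = 25^2 = 16
  -> s = B^a = 16

Answer: 7 4 16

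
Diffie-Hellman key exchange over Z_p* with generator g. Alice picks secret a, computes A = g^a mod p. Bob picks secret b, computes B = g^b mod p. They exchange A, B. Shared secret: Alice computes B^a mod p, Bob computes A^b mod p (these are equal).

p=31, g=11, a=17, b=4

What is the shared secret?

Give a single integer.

A = 11^17 mod 31  (bits of 17 = 10001)
  bit 0 = 1: r = r^2 * 11 mod 31 = 1^2 * 11 = 1*11 = 11
  bit 1 = 0: r = r^2 mod 31 = 11^2 = 28
  bit 2 = 0: r = r^2 mod 31 = 28^2 = 9
  bit 3 = 0: r = r^2 mod 31 = 9^2 = 19
  bit 4 = 1: r = r^2 * 11 mod 31 = 19^2 * 11 = 20*11 = 3
  -> A = 3
B = 11^4 mod 31  (bits of 4 = 100)
  bit 0 = 1: r = r^2 * 11 mod 31 = 1^2 * 11 = 1*11 = 11
  bit 1 = 0: r = r^2 mod 31 = 11^2 = 28
  bit 2 = 0: r = r^2 mod 31 = 28^2 = 9
  -> B = 9
s = B^a = 9^17 mod 31  (bits of 17 = 10001)
  bit 0 = 1: r = r^2 * 9 mod 31 = 1^2 * 9 = 1*9 = 9
  bit 1 = 0: r = r^2 mod 31 = 9^2 = 19
  bit 2 = 0: r = r^2 mod 31 = 19^2 = 20
  bit 3 = 0: r = r^2 mod 31 = 20^2 = 28
  bit 4 = 1: r = r^2 * 9 mod 31 = 28^2 * 9 = 9*9 = 19
  -> s = B^a = 19

Answer: 19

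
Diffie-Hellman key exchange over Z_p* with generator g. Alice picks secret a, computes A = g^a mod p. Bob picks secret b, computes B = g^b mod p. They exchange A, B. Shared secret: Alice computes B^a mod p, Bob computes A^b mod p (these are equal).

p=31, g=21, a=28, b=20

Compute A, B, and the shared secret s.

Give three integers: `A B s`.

A = 21^28 mod 31  (bits of 28 = 11100)
  bit 0 = 1: r = r^2 * 21 mod 31 = 1^2 * 21 = 1*21 = 21
  bit 1 = 1: r = r^2 * 21 mod 31 = 21^2 * 21 = 7*21 = 23
  bit 2 = 1: r = r^2 * 21 mod 31 = 23^2 * 21 = 2*21 = 11
  bit 3 = 0: r = r^2 mod 31 = 11^2 = 28
  bit 4 = 0: r = r^2 mod 31 = 28^2 = 9
  -> A = 9
B = 21^20 mod 31  (bits of 20 = 10100)
  bit 0 = 1: r = r^2 * 21 mod 31 = 1^2 * 21 = 1*21 = 21
  bit 1 = 0: r = r^2 mod 31 = 21^2 = 7
  bit 2 = 1: r = r^2 * 21 mod 31 = 7^2 * 21 = 18*21 = 6
  bit 3 = 0: r = r^2 mod 31 = 6^2 = 5
  bit 4 = 0: r = r^2 mod 31 = 5^2 = 25
  -> B = 25
s = B^a = 25^28 mod 31  (bits of 28 = 11100)
  bit 0 = 1: r = r^2 * 25 mod 31 = 1^2 * 25 = 1*25 = 25
  bit 1 = 1: r = r^2 * 25 mod 31 = 25^2 * 25 = 5*25 = 1
  bit 2 = 1: r = r^2 * 25 mod 31 = 1^2 * 25 = 1*25 = 25
  bit 3 = 0: r = r^2 mod 31 = 25^2 = 5
  bit 4 = 0: r = r^2 mod 31 = 5^2 = 25
  -> s = B^a = 25

Answer: 9 25 25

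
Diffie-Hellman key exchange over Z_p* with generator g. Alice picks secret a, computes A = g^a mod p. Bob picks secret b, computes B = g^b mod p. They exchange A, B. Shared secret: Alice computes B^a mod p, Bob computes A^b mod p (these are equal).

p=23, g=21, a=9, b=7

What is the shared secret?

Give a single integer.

Answer: 20

Derivation:
A = 21^9 mod 23  (bits of 9 = 1001)
  bit 0 = 1: r = r^2 * 21 mod 23 = 1^2 * 21 = 1*21 = 21
  bit 1 = 0: r = r^2 mod 23 = 21^2 = 4
  bit 2 = 0: r = r^2 mod 23 = 4^2 = 16
  bit 3 = 1: r = r^2 * 21 mod 23 = 16^2 * 21 = 3*21 = 17
  -> A = 17
B = 21^7 mod 23  (bits of 7 = 111)
  bit 0 = 1: r = r^2 * 21 mod 23 = 1^2 * 21 = 1*21 = 21
  bit 1 = 1: r = r^2 * 21 mod 23 = 21^2 * 21 = 4*21 = 15
  bit 2 = 1: r = r^2 * 21 mod 23 = 15^2 * 21 = 18*21 = 10
  -> B = 10
s = B^a = 10^9 mod 23  (bits of 9 = 1001)
  bit 0 = 1: r = r^2 * 10 mod 23 = 1^2 * 10 = 1*10 = 10
  bit 1 = 0: r = r^2 mod 23 = 10^2 = 8
  bit 2 = 0: r = r^2 mod 23 = 8^2 = 18
  bit 3 = 1: r = r^2 * 10 mod 23 = 18^2 * 10 = 2*10 = 20
  -> s = B^a = 20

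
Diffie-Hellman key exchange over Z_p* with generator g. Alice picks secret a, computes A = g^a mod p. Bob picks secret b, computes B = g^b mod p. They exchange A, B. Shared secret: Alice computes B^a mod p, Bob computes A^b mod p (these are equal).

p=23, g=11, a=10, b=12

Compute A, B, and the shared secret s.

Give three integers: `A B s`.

A = 11^10 mod 23  (bits of 10 = 1010)
  bit 0 = 1: r = r^2 * 11 mod 23 = 1^2 * 11 = 1*11 = 11
  bit 1 = 0: r = r^2 mod 23 = 11^2 = 6
  bit 2 = 1: r = r^2 * 11 mod 23 = 6^2 * 11 = 13*11 = 5
  bit 3 = 0: r = r^2 mod 23 = 5^2 = 2
  -> A = 2
B = 11^12 mod 23  (bits of 12 = 1100)
  bit 0 = 1: r = r^2 * 11 mod 23 = 1^2 * 11 = 1*11 = 11
  bit 1 = 1: r = r^2 * 11 mod 23 = 11^2 * 11 = 6*11 = 20
  bit 2 = 0: r = r^2 mod 23 = 20^2 = 9
  bit 3 = 0: r = r^2 mod 23 = 9^2 = 12
  -> B = 12
s = B^a = 12^10 mod 23  (bits of 10 = 1010)
  bit 0 = 1: r = r^2 * 12 mod 23 = 1^2 * 12 = 1*12 = 12
  bit 1 = 0: r = r^2 mod 23 = 12^2 = 6
  bit 2 = 1: r = r^2 * 12 mod 23 = 6^2 * 12 = 13*12 = 18
  bit 3 = 0: r = r^2 mod 23 = 18^2 = 2
  -> s = B^a = 2

Answer: 2 12 2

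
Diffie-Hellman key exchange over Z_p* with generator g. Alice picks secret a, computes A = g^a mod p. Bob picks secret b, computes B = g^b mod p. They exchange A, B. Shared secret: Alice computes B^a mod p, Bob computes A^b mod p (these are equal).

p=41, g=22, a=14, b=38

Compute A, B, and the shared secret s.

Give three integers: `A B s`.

Answer: 39 5 31

Derivation:
A = 22^14 mod 41  (bits of 14 = 1110)
  bit 0 = 1: r = r^2 * 22 mod 41 = 1^2 * 22 = 1*22 = 22
  bit 1 = 1: r = r^2 * 22 mod 41 = 22^2 * 22 = 33*22 = 29
  bit 2 = 1: r = r^2 * 22 mod 41 = 29^2 * 22 = 21*22 = 11
  bit 3 = 0: r = r^2 mod 41 = 11^2 = 39
  -> A = 39
B = 22^38 mod 41  (bits of 38 = 100110)
  bit 0 = 1: r = r^2 * 22 mod 41 = 1^2 * 22 = 1*22 = 22
  bit 1 = 0: r = r^2 mod 41 = 22^2 = 33
  bit 2 = 0: r = r^2 mod 41 = 33^2 = 23
  bit 3 = 1: r = r^2 * 22 mod 41 = 23^2 * 22 = 37*22 = 35
  bit 4 = 1: r = r^2 * 22 mod 41 = 35^2 * 22 = 36*22 = 13
  bit 5 = 0: r = r^2 mod 41 = 13^2 = 5
  -> B = 5
s = B^a = 5^14 mod 41  (bits of 14 = 1110)
  bit 0 = 1: r = r^2 * 5 mod 41 = 1^2 * 5 = 1*5 = 5
  bit 1 = 1: r = r^2 * 5 mod 41 = 5^2 * 5 = 25*5 = 2
  bit 2 = 1: r = r^2 * 5 mod 41 = 2^2 * 5 = 4*5 = 20
  bit 3 = 0: r = r^2 mod 41 = 20^2 = 31
  -> s = B^a = 31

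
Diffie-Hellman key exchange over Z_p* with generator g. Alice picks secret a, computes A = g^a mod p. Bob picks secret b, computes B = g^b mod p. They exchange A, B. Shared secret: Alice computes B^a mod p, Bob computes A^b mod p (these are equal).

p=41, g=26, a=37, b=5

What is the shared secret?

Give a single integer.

Answer: 14

Derivation:
A = 26^37 mod 41  (bits of 37 = 100101)
  bit 0 = 1: r = r^2 * 26 mod 41 = 1^2 * 26 = 1*26 = 26
  bit 1 = 0: r = r^2 mod 41 = 26^2 = 20
  bit 2 = 0: r = r^2 mod 41 = 20^2 = 31
  bit 3 = 1: r = r^2 * 26 mod 41 = 31^2 * 26 = 18*26 = 17
  bit 4 = 0: r = r^2 mod 41 = 17^2 = 2
  bit 5 = 1: r = r^2 * 26 mod 41 = 2^2 * 26 = 4*26 = 22
  -> A = 22
B = 26^5 mod 41  (bits of 5 = 101)
  bit 0 = 1: r = r^2 * 26 mod 41 = 1^2 * 26 = 1*26 = 26
  bit 1 = 0: r = r^2 mod 41 = 26^2 = 20
  bit 2 = 1: r = r^2 * 26 mod 41 = 20^2 * 26 = 31*26 = 27
  -> B = 27
s = B^a = 27^37 mod 41  (bits of 37 = 100101)
  bit 0 = 1: r = r^2 * 27 mod 41 = 1^2 * 27 = 1*27 = 27
  bit 1 = 0: r = r^2 mod 41 = 27^2 = 32
  bit 2 = 0: r = r^2 mod 41 = 32^2 = 40
  bit 3 = 1: r = r^2 * 27 mod 41 = 40^2 * 27 = 1*27 = 27
  bit 4 = 0: r = r^2 mod 41 = 27^2 = 32
  bit 5 = 1: r = r^2 * 27 mod 41 = 32^2 * 27 = 40*27 = 14
  -> s = B^a = 14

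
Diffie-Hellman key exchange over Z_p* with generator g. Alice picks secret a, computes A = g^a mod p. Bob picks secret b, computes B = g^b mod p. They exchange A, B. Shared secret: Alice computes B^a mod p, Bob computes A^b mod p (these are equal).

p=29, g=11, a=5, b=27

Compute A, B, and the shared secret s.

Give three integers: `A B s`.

A = 11^5 mod 29  (bits of 5 = 101)
  bit 0 = 1: r = r^2 * 11 mod 29 = 1^2 * 11 = 1*11 = 11
  bit 1 = 0: r = r^2 mod 29 = 11^2 = 5
  bit 2 = 1: r = r^2 * 11 mod 29 = 5^2 * 11 = 25*11 = 14
  -> A = 14
B = 11^27 mod 29  (bits of 27 = 11011)
  bit 0 = 1: r = r^2 * 11 mod 29 = 1^2 * 11 = 1*11 = 11
  bit 1 = 1: r = r^2 * 11 mod 29 = 11^2 * 11 = 5*11 = 26
  bit 2 = 0: r = r^2 mod 29 = 26^2 = 9
  bit 3 = 1: r = r^2 * 11 mod 29 = 9^2 * 11 = 23*11 = 21
  bit 4 = 1: r = r^2 * 11 mod 29 = 21^2 * 11 = 6*11 = 8
  -> B = 8
s = B^a = 8^5 mod 29  (bits of 5 = 101)
  bit 0 = 1: r = r^2 * 8 mod 29 = 1^2 * 8 = 1*8 = 8
  bit 1 = 0: r = r^2 mod 29 = 8^2 = 6
  bit 2 = 1: r = r^2 * 8 mod 29 = 6^2 * 8 = 7*8 = 27
  -> s = B^a = 27

Answer: 14 8 27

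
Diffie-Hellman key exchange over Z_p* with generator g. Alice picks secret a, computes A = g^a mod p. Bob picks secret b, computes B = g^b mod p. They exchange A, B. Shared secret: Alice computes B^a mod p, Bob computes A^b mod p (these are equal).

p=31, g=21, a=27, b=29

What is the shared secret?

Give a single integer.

A = 21^27 mod 31  (bits of 27 = 11011)
  bit 0 = 1: r = r^2 * 21 mod 31 = 1^2 * 21 = 1*21 = 21
  bit 1 = 1: r = r^2 * 21 mod 31 = 21^2 * 21 = 7*21 = 23
  bit 2 = 0: r = r^2 mod 31 = 23^2 = 2
  bit 3 = 1: r = r^2 * 21 mod 31 = 2^2 * 21 = 4*21 = 22
  bit 4 = 1: r = r^2 * 21 mod 31 = 22^2 * 21 = 19*21 = 27
  -> A = 27
B = 21^29 mod 31  (bits of 29 = 11101)
  bit 0 = 1: r = r^2 * 21 mod 31 = 1^2 * 21 = 1*21 = 21
  bit 1 = 1: r = r^2 * 21 mod 31 = 21^2 * 21 = 7*21 = 23
  bit 2 = 1: r = r^2 * 21 mod 31 = 23^2 * 21 = 2*21 = 11
  bit 3 = 0: r = r^2 mod 31 = 11^2 = 28
  bit 4 = 1: r = r^2 * 21 mod 31 = 28^2 * 21 = 9*21 = 3
  -> B = 3
s = B^a = 3^27 mod 31  (bits of 27 = 11011)
  bit 0 = 1: r = r^2 * 3 mod 31 = 1^2 * 3 = 1*3 = 3
  bit 1 = 1: r = r^2 * 3 mod 31 = 3^2 * 3 = 9*3 = 27
  bit 2 = 0: r = r^2 mod 31 = 27^2 = 16
  bit 3 = 1: r = r^2 * 3 mod 31 = 16^2 * 3 = 8*3 = 24
  bit 4 = 1: r = r^2 * 3 mod 31 = 24^2 * 3 = 18*3 = 23
  -> s = B^a = 23

Answer: 23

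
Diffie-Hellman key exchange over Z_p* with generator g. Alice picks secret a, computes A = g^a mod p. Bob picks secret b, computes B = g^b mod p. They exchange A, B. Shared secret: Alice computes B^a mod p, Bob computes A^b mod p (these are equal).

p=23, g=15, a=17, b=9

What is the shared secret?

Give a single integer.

A = 15^17 mod 23  (bits of 17 = 10001)
  bit 0 = 1: r = r^2 * 15 mod 23 = 1^2 * 15 = 1*15 = 15
  bit 1 = 0: r = r^2 mod 23 = 15^2 = 18
  bit 2 = 0: r = r^2 mod 23 = 18^2 = 2
  bit 3 = 0: r = r^2 mod 23 = 2^2 = 4
  bit 4 = 1: r = r^2 * 15 mod 23 = 4^2 * 15 = 16*15 = 10
  -> A = 10
B = 15^9 mod 23  (bits of 9 = 1001)
  bit 0 = 1: r = r^2 * 15 mod 23 = 1^2 * 15 = 1*15 = 15
  bit 1 = 0: r = r^2 mod 23 = 15^2 = 18
  bit 2 = 0: r = r^2 mod 23 = 18^2 = 2
  bit 3 = 1: r = r^2 * 15 mod 23 = 2^2 * 15 = 4*15 = 14
  -> B = 14
s = B^a = 14^17 mod 23  (bits of 17 = 10001)
  bit 0 = 1: r = r^2 * 14 mod 23 = 1^2 * 14 = 1*14 = 14
  bit 1 = 0: r = r^2 mod 23 = 14^2 = 12
  bit 2 = 0: r = r^2 mod 23 = 12^2 = 6
  bit 3 = 0: r = r^2 mod 23 = 6^2 = 13
  bit 4 = 1: r = r^2 * 14 mod 23 = 13^2 * 14 = 8*14 = 20
  -> s = B^a = 20

Answer: 20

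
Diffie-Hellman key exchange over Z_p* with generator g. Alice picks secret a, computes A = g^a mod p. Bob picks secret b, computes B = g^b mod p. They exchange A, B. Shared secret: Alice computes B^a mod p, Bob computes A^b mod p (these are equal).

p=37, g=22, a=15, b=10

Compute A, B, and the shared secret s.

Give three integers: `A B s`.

A = 22^15 mod 37  (bits of 15 = 1111)
  bit 0 = 1: r = r^2 * 22 mod 37 = 1^2 * 22 = 1*22 = 22
  bit 1 = 1: r = r^2 * 22 mod 37 = 22^2 * 22 = 3*22 = 29
  bit 2 = 1: r = r^2 * 22 mod 37 = 29^2 * 22 = 27*22 = 2
  bit 3 = 1: r = r^2 * 22 mod 37 = 2^2 * 22 = 4*22 = 14
  -> A = 14
B = 22^10 mod 37  (bits of 10 = 1010)
  bit 0 = 1: r = r^2 * 22 mod 37 = 1^2 * 22 = 1*22 = 22
  bit 1 = 0: r = r^2 mod 37 = 22^2 = 3
  bit 2 = 1: r = r^2 * 22 mod 37 = 3^2 * 22 = 9*22 = 13
  bit 3 = 0: r = r^2 mod 37 = 13^2 = 21
  -> B = 21
s = B^a = 21^15 mod 37  (bits of 15 = 1111)
  bit 0 = 1: r = r^2 * 21 mod 37 = 1^2 * 21 = 1*21 = 21
  bit 1 = 1: r = r^2 * 21 mod 37 = 21^2 * 21 = 34*21 = 11
  bit 2 = 1: r = r^2 * 21 mod 37 = 11^2 * 21 = 10*21 = 25
  bit 3 = 1: r = r^2 * 21 mod 37 = 25^2 * 21 = 33*21 = 27
  -> s = B^a = 27

Answer: 14 21 27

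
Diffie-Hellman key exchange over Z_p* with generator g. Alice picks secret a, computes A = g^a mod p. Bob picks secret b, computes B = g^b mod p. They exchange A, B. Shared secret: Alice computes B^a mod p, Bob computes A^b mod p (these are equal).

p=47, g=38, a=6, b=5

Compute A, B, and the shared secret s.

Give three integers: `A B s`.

Answer: 12 30 14

Derivation:
A = 38^6 mod 47  (bits of 6 = 110)
  bit 0 = 1: r = r^2 * 38 mod 47 = 1^2 * 38 = 1*38 = 38
  bit 1 = 1: r = r^2 * 38 mod 47 = 38^2 * 38 = 34*38 = 23
  bit 2 = 0: r = r^2 mod 47 = 23^2 = 12
  -> A = 12
B = 38^5 mod 47  (bits of 5 = 101)
  bit 0 = 1: r = r^2 * 38 mod 47 = 1^2 * 38 = 1*38 = 38
  bit 1 = 0: r = r^2 mod 47 = 38^2 = 34
  bit 2 = 1: r = r^2 * 38 mod 47 = 34^2 * 38 = 28*38 = 30
  -> B = 30
s = B^a = 30^6 mod 47  (bits of 6 = 110)
  bit 0 = 1: r = r^2 * 30 mod 47 = 1^2 * 30 = 1*30 = 30
  bit 1 = 1: r = r^2 * 30 mod 47 = 30^2 * 30 = 7*30 = 22
  bit 2 = 0: r = r^2 mod 47 = 22^2 = 14
  -> s = B^a = 14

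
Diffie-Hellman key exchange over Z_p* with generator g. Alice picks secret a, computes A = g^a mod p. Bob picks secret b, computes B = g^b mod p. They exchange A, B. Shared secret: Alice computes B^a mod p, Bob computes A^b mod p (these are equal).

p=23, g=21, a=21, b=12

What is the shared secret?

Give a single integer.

Answer: 12

Derivation:
A = 21^21 mod 23  (bits of 21 = 10101)
  bit 0 = 1: r = r^2 * 21 mod 23 = 1^2 * 21 = 1*21 = 21
  bit 1 = 0: r = r^2 mod 23 = 21^2 = 4
  bit 2 = 1: r = r^2 * 21 mod 23 = 4^2 * 21 = 16*21 = 14
  bit 3 = 0: r = r^2 mod 23 = 14^2 = 12
  bit 4 = 1: r = r^2 * 21 mod 23 = 12^2 * 21 = 6*21 = 11
  -> A = 11
B = 21^12 mod 23  (bits of 12 = 1100)
  bit 0 = 1: r = r^2 * 21 mod 23 = 1^2 * 21 = 1*21 = 21
  bit 1 = 1: r = r^2 * 21 mod 23 = 21^2 * 21 = 4*21 = 15
  bit 2 = 0: r = r^2 mod 23 = 15^2 = 18
  bit 3 = 0: r = r^2 mod 23 = 18^2 = 2
  -> B = 2
s = B^a = 2^21 mod 23  (bits of 21 = 10101)
  bit 0 = 1: r = r^2 * 2 mod 23 = 1^2 * 2 = 1*2 = 2
  bit 1 = 0: r = r^2 mod 23 = 2^2 = 4
  bit 2 = 1: r = r^2 * 2 mod 23 = 4^2 * 2 = 16*2 = 9
  bit 3 = 0: r = r^2 mod 23 = 9^2 = 12
  bit 4 = 1: r = r^2 * 2 mod 23 = 12^2 * 2 = 6*2 = 12
  -> s = B^a = 12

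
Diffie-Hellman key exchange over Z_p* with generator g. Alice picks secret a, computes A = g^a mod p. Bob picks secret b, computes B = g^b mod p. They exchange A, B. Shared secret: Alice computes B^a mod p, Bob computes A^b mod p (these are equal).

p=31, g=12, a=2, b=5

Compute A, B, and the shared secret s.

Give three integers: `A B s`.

A = 12^2 mod 31  (bits of 2 = 10)
  bit 0 = 1: r = r^2 * 12 mod 31 = 1^2 * 12 = 1*12 = 12
  bit 1 = 0: r = r^2 mod 31 = 12^2 = 20
  -> A = 20
B = 12^5 mod 31  (bits of 5 = 101)
  bit 0 = 1: r = r^2 * 12 mod 31 = 1^2 * 12 = 1*12 = 12
  bit 1 = 0: r = r^2 mod 31 = 12^2 = 20
  bit 2 = 1: r = r^2 * 12 mod 31 = 20^2 * 12 = 28*12 = 26
  -> B = 26
s = B^a = 26^2 mod 31  (bits of 2 = 10)
  bit 0 = 1: r = r^2 * 26 mod 31 = 1^2 * 26 = 1*26 = 26
  bit 1 = 0: r = r^2 mod 31 = 26^2 = 25
  -> s = B^a = 25

Answer: 20 26 25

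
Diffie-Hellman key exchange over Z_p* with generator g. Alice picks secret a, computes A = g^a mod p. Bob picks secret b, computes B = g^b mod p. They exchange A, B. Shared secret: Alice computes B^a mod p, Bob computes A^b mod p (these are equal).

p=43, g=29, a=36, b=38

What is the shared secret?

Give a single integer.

A = 29^36 mod 43  (bits of 36 = 100100)
  bit 0 = 1: r = r^2 * 29 mod 43 = 1^2 * 29 = 1*29 = 29
  bit 1 = 0: r = r^2 mod 43 = 29^2 = 24
  bit 2 = 0: r = r^2 mod 43 = 24^2 = 17
  bit 3 = 1: r = r^2 * 29 mod 43 = 17^2 * 29 = 31*29 = 39
  bit 4 = 0: r = r^2 mod 43 = 39^2 = 16
  bit 5 = 0: r = r^2 mod 43 = 16^2 = 41
  -> A = 41
B = 29^38 mod 43  (bits of 38 = 100110)
  bit 0 = 1: r = r^2 * 29 mod 43 = 1^2 * 29 = 1*29 = 29
  bit 1 = 0: r = r^2 mod 43 = 29^2 = 24
  bit 2 = 0: r = r^2 mod 43 = 24^2 = 17
  bit 3 = 1: r = r^2 * 29 mod 43 = 17^2 * 29 = 31*29 = 39
  bit 4 = 1: r = r^2 * 29 mod 43 = 39^2 * 29 = 16*29 = 34
  bit 5 = 0: r = r^2 mod 43 = 34^2 = 38
  -> B = 38
s = B^a = 38^36 mod 43  (bits of 36 = 100100)
  bit 0 = 1: r = r^2 * 38 mod 43 = 1^2 * 38 = 1*38 = 38
  bit 1 = 0: r = r^2 mod 43 = 38^2 = 25
  bit 2 = 0: r = r^2 mod 43 = 25^2 = 23
  bit 3 = 1: r = r^2 * 38 mod 43 = 23^2 * 38 = 13*38 = 21
  bit 4 = 0: r = r^2 mod 43 = 21^2 = 11
  bit 5 = 0: r = r^2 mod 43 = 11^2 = 35
  -> s = B^a = 35

Answer: 35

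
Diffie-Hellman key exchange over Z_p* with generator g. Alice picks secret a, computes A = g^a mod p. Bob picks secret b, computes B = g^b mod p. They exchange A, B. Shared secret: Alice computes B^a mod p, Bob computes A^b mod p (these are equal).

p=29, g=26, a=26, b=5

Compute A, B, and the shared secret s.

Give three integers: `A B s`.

A = 26^26 mod 29  (bits of 26 = 11010)
  bit 0 = 1: r = r^2 * 26 mod 29 = 1^2 * 26 = 1*26 = 26
  bit 1 = 1: r = r^2 * 26 mod 29 = 26^2 * 26 = 9*26 = 2
  bit 2 = 0: r = r^2 mod 29 = 2^2 = 4
  bit 3 = 1: r = r^2 * 26 mod 29 = 4^2 * 26 = 16*26 = 10
  bit 4 = 0: r = r^2 mod 29 = 10^2 = 13
  -> A = 13
B = 26^5 mod 29  (bits of 5 = 101)
  bit 0 = 1: r = r^2 * 26 mod 29 = 1^2 * 26 = 1*26 = 26
  bit 1 = 0: r = r^2 mod 29 = 26^2 = 9
  bit 2 = 1: r = r^2 * 26 mod 29 = 9^2 * 26 = 23*26 = 18
  -> B = 18
s = B^a = 18^26 mod 29  (bits of 26 = 11010)
  bit 0 = 1: r = r^2 * 18 mod 29 = 1^2 * 18 = 1*18 = 18
  bit 1 = 1: r = r^2 * 18 mod 29 = 18^2 * 18 = 5*18 = 3
  bit 2 = 0: r = r^2 mod 29 = 3^2 = 9
  bit 3 = 1: r = r^2 * 18 mod 29 = 9^2 * 18 = 23*18 = 8
  bit 4 = 0: r = r^2 mod 29 = 8^2 = 6
  -> s = B^a = 6

Answer: 13 18 6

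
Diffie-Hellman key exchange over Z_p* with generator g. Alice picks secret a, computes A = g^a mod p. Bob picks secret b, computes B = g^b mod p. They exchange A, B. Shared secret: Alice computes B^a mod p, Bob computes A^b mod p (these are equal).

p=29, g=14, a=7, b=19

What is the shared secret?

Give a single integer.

A = 14^7 mod 29  (bits of 7 = 111)
  bit 0 = 1: r = r^2 * 14 mod 29 = 1^2 * 14 = 1*14 = 14
  bit 1 = 1: r = r^2 * 14 mod 29 = 14^2 * 14 = 22*14 = 18
  bit 2 = 1: r = r^2 * 14 mod 29 = 18^2 * 14 = 5*14 = 12
  -> A = 12
B = 14^19 mod 29  (bits of 19 = 10011)
  bit 0 = 1: r = r^2 * 14 mod 29 = 1^2 * 14 = 1*14 = 14
  bit 1 = 0: r = r^2 mod 29 = 14^2 = 22
  bit 2 = 0: r = r^2 mod 29 = 22^2 = 20
  bit 3 = 1: r = r^2 * 14 mod 29 = 20^2 * 14 = 23*14 = 3
  bit 4 = 1: r = r^2 * 14 mod 29 = 3^2 * 14 = 9*14 = 10
  -> B = 10
s = B^a = 10^7 mod 29  (bits of 7 = 111)
  bit 0 = 1: r = r^2 * 10 mod 29 = 1^2 * 10 = 1*10 = 10
  bit 1 = 1: r = r^2 * 10 mod 29 = 10^2 * 10 = 13*10 = 14
  bit 2 = 1: r = r^2 * 10 mod 29 = 14^2 * 10 = 22*10 = 17
  -> s = B^a = 17

Answer: 17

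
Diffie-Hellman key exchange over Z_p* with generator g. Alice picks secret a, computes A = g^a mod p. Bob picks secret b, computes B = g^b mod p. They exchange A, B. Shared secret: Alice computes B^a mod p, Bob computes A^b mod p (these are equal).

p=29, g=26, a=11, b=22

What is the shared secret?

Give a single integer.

A = 26^11 mod 29  (bits of 11 = 1011)
  bit 0 = 1: r = r^2 * 26 mod 29 = 1^2 * 26 = 1*26 = 26
  bit 1 = 0: r = r^2 mod 29 = 26^2 = 9
  bit 2 = 1: r = r^2 * 26 mod 29 = 9^2 * 26 = 23*26 = 18
  bit 3 = 1: r = r^2 * 26 mod 29 = 18^2 * 26 = 5*26 = 14
  -> A = 14
B = 26^22 mod 29  (bits of 22 = 10110)
  bit 0 = 1: r = r^2 * 26 mod 29 = 1^2 * 26 = 1*26 = 26
  bit 1 = 0: r = r^2 mod 29 = 26^2 = 9
  bit 2 = 1: r = r^2 * 26 mod 29 = 9^2 * 26 = 23*26 = 18
  bit 3 = 1: r = r^2 * 26 mod 29 = 18^2 * 26 = 5*26 = 14
  bit 4 = 0: r = r^2 mod 29 = 14^2 = 22
  -> B = 22
s = B^a = 22^11 mod 29  (bits of 11 = 1011)
  bit 0 = 1: r = r^2 * 22 mod 29 = 1^2 * 22 = 1*22 = 22
  bit 1 = 0: r = r^2 mod 29 = 22^2 = 20
  bit 2 = 1: r = r^2 * 22 mod 29 = 20^2 * 22 = 23*22 = 13
  bit 3 = 1: r = r^2 * 22 mod 29 = 13^2 * 22 = 24*22 = 6
  -> s = B^a = 6

Answer: 6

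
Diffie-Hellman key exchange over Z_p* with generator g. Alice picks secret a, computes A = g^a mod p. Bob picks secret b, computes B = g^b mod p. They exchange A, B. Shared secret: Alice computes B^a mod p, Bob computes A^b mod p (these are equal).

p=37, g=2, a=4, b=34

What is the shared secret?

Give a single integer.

Answer: 12

Derivation:
A = 2^4 mod 37  (bits of 4 = 100)
  bit 0 = 1: r = r^2 * 2 mod 37 = 1^2 * 2 = 1*2 = 2
  bit 1 = 0: r = r^2 mod 37 = 2^2 = 4
  bit 2 = 0: r = r^2 mod 37 = 4^2 = 16
  -> A = 16
B = 2^34 mod 37  (bits of 34 = 100010)
  bit 0 = 1: r = r^2 * 2 mod 37 = 1^2 * 2 = 1*2 = 2
  bit 1 = 0: r = r^2 mod 37 = 2^2 = 4
  bit 2 = 0: r = r^2 mod 37 = 4^2 = 16
  bit 3 = 0: r = r^2 mod 37 = 16^2 = 34
  bit 4 = 1: r = r^2 * 2 mod 37 = 34^2 * 2 = 9*2 = 18
  bit 5 = 0: r = r^2 mod 37 = 18^2 = 28
  -> B = 28
s = B^a = 28^4 mod 37  (bits of 4 = 100)
  bit 0 = 1: r = r^2 * 28 mod 37 = 1^2 * 28 = 1*28 = 28
  bit 1 = 0: r = r^2 mod 37 = 28^2 = 7
  bit 2 = 0: r = r^2 mod 37 = 7^2 = 12
  -> s = B^a = 12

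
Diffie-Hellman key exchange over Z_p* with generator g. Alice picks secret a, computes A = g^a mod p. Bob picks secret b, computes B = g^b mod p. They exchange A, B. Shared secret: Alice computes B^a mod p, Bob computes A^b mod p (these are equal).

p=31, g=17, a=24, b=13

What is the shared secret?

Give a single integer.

Answer: 2

Derivation:
A = 17^24 mod 31  (bits of 24 = 11000)
  bit 0 = 1: r = r^2 * 17 mod 31 = 1^2 * 17 = 1*17 = 17
  bit 1 = 1: r = r^2 * 17 mod 31 = 17^2 * 17 = 10*17 = 15
  bit 2 = 0: r = r^2 mod 31 = 15^2 = 8
  bit 3 = 0: r = r^2 mod 31 = 8^2 = 2
  bit 4 = 0: r = r^2 mod 31 = 2^2 = 4
  -> A = 4
B = 17^13 mod 31  (bits of 13 = 1101)
  bit 0 = 1: r = r^2 * 17 mod 31 = 1^2 * 17 = 1*17 = 17
  bit 1 = 1: r = r^2 * 17 mod 31 = 17^2 * 17 = 10*17 = 15
  bit 2 = 0: r = r^2 mod 31 = 15^2 = 8
  bit 3 = 1: r = r^2 * 17 mod 31 = 8^2 * 17 = 2*17 = 3
  -> B = 3
s = B^a = 3^24 mod 31  (bits of 24 = 11000)
  bit 0 = 1: r = r^2 * 3 mod 31 = 1^2 * 3 = 1*3 = 3
  bit 1 = 1: r = r^2 * 3 mod 31 = 3^2 * 3 = 9*3 = 27
  bit 2 = 0: r = r^2 mod 31 = 27^2 = 16
  bit 3 = 0: r = r^2 mod 31 = 16^2 = 8
  bit 4 = 0: r = r^2 mod 31 = 8^2 = 2
  -> s = B^a = 2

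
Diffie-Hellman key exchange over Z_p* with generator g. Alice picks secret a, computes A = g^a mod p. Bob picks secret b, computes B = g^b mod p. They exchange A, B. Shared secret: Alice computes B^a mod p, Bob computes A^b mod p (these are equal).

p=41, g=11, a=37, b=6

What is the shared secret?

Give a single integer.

A = 11^37 mod 41  (bits of 37 = 100101)
  bit 0 = 1: r = r^2 * 11 mod 41 = 1^2 * 11 = 1*11 = 11
  bit 1 = 0: r = r^2 mod 41 = 11^2 = 39
  bit 2 = 0: r = r^2 mod 41 = 39^2 = 4
  bit 3 = 1: r = r^2 * 11 mod 41 = 4^2 * 11 = 16*11 = 12
  bit 4 = 0: r = r^2 mod 41 = 12^2 = 21
  bit 5 = 1: r = r^2 * 11 mod 41 = 21^2 * 11 = 31*11 = 13
  -> A = 13
B = 11^6 mod 41  (bits of 6 = 110)
  bit 0 = 1: r = r^2 * 11 mod 41 = 1^2 * 11 = 1*11 = 11
  bit 1 = 1: r = r^2 * 11 mod 41 = 11^2 * 11 = 39*11 = 19
  bit 2 = 0: r = r^2 mod 41 = 19^2 = 33
  -> B = 33
s = B^a = 33^37 mod 41  (bits of 37 = 100101)
  bit 0 = 1: r = r^2 * 33 mod 41 = 1^2 * 33 = 1*33 = 33
  bit 1 = 0: r = r^2 mod 41 = 33^2 = 23
  bit 2 = 0: r = r^2 mod 41 = 23^2 = 37
  bit 3 = 1: r = r^2 * 33 mod 41 = 37^2 * 33 = 16*33 = 36
  bit 4 = 0: r = r^2 mod 41 = 36^2 = 25
  bit 5 = 1: r = r^2 * 33 mod 41 = 25^2 * 33 = 10*33 = 2
  -> s = B^a = 2

Answer: 2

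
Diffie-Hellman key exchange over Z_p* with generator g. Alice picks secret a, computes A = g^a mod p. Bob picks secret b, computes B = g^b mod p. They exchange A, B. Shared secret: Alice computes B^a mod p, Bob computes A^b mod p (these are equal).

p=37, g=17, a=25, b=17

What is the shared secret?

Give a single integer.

Answer: 5

Derivation:
A = 17^25 mod 37  (bits of 25 = 11001)
  bit 0 = 1: r = r^2 * 17 mod 37 = 1^2 * 17 = 1*17 = 17
  bit 1 = 1: r = r^2 * 17 mod 37 = 17^2 * 17 = 30*17 = 29
  bit 2 = 0: r = r^2 mod 37 = 29^2 = 27
  bit 3 = 0: r = r^2 mod 37 = 27^2 = 26
  bit 4 = 1: r = r^2 * 17 mod 37 = 26^2 * 17 = 10*17 = 22
  -> A = 22
B = 17^17 mod 37  (bits of 17 = 10001)
  bit 0 = 1: r = r^2 * 17 mod 37 = 1^2 * 17 = 1*17 = 17
  bit 1 = 0: r = r^2 mod 37 = 17^2 = 30
  bit 2 = 0: r = r^2 mod 37 = 30^2 = 12
  bit 3 = 0: r = r^2 mod 37 = 12^2 = 33
  bit 4 = 1: r = r^2 * 17 mod 37 = 33^2 * 17 = 16*17 = 13
  -> B = 13
s = B^a = 13^25 mod 37  (bits of 25 = 11001)
  bit 0 = 1: r = r^2 * 13 mod 37 = 1^2 * 13 = 1*13 = 13
  bit 1 = 1: r = r^2 * 13 mod 37 = 13^2 * 13 = 21*13 = 14
  bit 2 = 0: r = r^2 mod 37 = 14^2 = 11
  bit 3 = 0: r = r^2 mod 37 = 11^2 = 10
  bit 4 = 1: r = r^2 * 13 mod 37 = 10^2 * 13 = 26*13 = 5
  -> s = B^a = 5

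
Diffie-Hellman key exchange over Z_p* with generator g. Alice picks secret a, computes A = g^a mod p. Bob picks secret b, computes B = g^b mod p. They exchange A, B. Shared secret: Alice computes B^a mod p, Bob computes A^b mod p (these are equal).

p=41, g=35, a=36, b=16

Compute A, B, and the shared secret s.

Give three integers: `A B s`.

A = 35^36 mod 41  (bits of 36 = 100100)
  bit 0 = 1: r = r^2 * 35 mod 41 = 1^2 * 35 = 1*35 = 35
  bit 1 = 0: r = r^2 mod 41 = 35^2 = 36
  bit 2 = 0: r = r^2 mod 41 = 36^2 = 25
  bit 3 = 1: r = r^2 * 35 mod 41 = 25^2 * 35 = 10*35 = 22
  bit 4 = 0: r = r^2 mod 41 = 22^2 = 33
  bit 5 = 0: r = r^2 mod 41 = 33^2 = 23
  -> A = 23
B = 35^16 mod 41  (bits of 16 = 10000)
  bit 0 = 1: r = r^2 * 35 mod 41 = 1^2 * 35 = 1*35 = 35
  bit 1 = 0: r = r^2 mod 41 = 35^2 = 36
  bit 2 = 0: r = r^2 mod 41 = 36^2 = 25
  bit 3 = 0: r = r^2 mod 41 = 25^2 = 10
  bit 4 = 0: r = r^2 mod 41 = 10^2 = 18
  -> B = 18
s = B^a = 18^36 mod 41  (bits of 36 = 100100)
  bit 0 = 1: r = r^2 * 18 mod 41 = 1^2 * 18 = 1*18 = 18
  bit 1 = 0: r = r^2 mod 41 = 18^2 = 37
  bit 2 = 0: r = r^2 mod 41 = 37^2 = 16
  bit 3 = 1: r = r^2 * 18 mod 41 = 16^2 * 18 = 10*18 = 16
  bit 4 = 0: r = r^2 mod 41 = 16^2 = 10
  bit 5 = 0: r = r^2 mod 41 = 10^2 = 18
  -> s = B^a = 18

Answer: 23 18 18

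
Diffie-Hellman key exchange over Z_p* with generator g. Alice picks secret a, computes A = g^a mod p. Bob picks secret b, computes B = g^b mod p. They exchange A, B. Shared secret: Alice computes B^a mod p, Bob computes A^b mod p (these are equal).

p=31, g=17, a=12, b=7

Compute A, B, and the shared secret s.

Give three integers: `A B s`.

A = 17^12 mod 31  (bits of 12 = 1100)
  bit 0 = 1: r = r^2 * 17 mod 31 = 1^2 * 17 = 1*17 = 17
  bit 1 = 1: r = r^2 * 17 mod 31 = 17^2 * 17 = 10*17 = 15
  bit 2 = 0: r = r^2 mod 31 = 15^2 = 8
  bit 3 = 0: r = r^2 mod 31 = 8^2 = 2
  -> A = 2
B = 17^7 mod 31  (bits of 7 = 111)
  bit 0 = 1: r = r^2 * 17 mod 31 = 1^2 * 17 = 1*17 = 17
  bit 1 = 1: r = r^2 * 17 mod 31 = 17^2 * 17 = 10*17 = 15
  bit 2 = 1: r = r^2 * 17 mod 31 = 15^2 * 17 = 8*17 = 12
  -> B = 12
s = B^a = 12^12 mod 31  (bits of 12 = 1100)
  bit 0 = 1: r = r^2 * 12 mod 31 = 1^2 * 12 = 1*12 = 12
  bit 1 = 1: r = r^2 * 12 mod 31 = 12^2 * 12 = 20*12 = 23
  bit 2 = 0: r = r^2 mod 31 = 23^2 = 2
  bit 3 = 0: r = r^2 mod 31 = 2^2 = 4
  -> s = B^a = 4

Answer: 2 12 4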